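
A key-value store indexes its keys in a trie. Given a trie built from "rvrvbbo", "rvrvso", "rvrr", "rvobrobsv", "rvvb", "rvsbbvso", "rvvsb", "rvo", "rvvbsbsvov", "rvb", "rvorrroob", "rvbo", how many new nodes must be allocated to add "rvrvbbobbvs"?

4

Walking "rvrvbbobbvs" from the root, the first 7 characters ("rvrvbbo") follow existing edges; "b" is the first miss.
New nodes needed: |"rvrvbbobbvs"| − 7 = 11 − 7 = 4.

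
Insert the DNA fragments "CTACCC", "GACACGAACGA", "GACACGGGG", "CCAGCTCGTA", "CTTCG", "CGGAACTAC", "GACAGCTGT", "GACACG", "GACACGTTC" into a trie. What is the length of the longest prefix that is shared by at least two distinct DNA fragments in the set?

6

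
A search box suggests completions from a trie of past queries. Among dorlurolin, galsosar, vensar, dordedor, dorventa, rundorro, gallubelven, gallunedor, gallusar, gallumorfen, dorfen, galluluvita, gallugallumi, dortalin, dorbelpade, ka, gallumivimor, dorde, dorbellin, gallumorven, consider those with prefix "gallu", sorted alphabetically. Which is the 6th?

gallumorven

Filter for "gallu…" and sort: "gallubelven", "gallugallumi", "galluluvita", "gallumivimor", "gallumorfen", "gallumorven", "gallunedor", "gallusar"
Position 6: gallumorven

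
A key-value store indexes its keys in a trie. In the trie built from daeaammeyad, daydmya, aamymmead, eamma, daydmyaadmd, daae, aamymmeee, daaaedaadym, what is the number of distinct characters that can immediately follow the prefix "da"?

Follow the path "da" to its node, then look at its outgoing edges.
Characters that immediately follow "da" among the stored strings: {a, e, y}.
That node has 3 child edges.

3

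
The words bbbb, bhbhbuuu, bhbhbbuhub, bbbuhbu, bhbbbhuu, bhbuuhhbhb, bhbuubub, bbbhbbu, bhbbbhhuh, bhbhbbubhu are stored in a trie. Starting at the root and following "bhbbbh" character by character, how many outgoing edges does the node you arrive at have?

2

The children of the "bhbbbh" node are the distinct next characters among strings starting with "bhbbbh".
Distinct next characters after "bhbbbh": h, u.
That node has 2 child edges.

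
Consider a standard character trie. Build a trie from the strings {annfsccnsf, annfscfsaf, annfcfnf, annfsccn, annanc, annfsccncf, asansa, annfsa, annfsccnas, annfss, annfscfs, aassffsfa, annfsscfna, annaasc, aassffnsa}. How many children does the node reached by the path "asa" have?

1

Walk "asa" from the root, arriving at one node.
Characters that immediately follow "asa" among the stored strings: {n}.
That node has 1 child edge.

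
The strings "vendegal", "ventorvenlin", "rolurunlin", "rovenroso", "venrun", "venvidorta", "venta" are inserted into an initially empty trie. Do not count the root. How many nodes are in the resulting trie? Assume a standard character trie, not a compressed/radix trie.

Trace insertions, counting only characters that open a new branch:
  "vendegal" → 8 new (v, e, n, d, e, g, a, l)
  "ventorvenlin" → prefix "ven" already present; 9 new (t, o, r, v, e, n, l, i, n)
  "rolurunlin" → 10 new (r, o, l, u, r, u, n, l, i, n)
  "rovenroso" → prefix "ro" already present; 7 new (v, e, n, r, o, s, o)
  "venrun" → prefix "ven" already present; 3 new (r, u, n)
  "venvidorta" → prefix "ven" already present; 7 new (v, i, d, o, r, t, a)
  "venta" → prefix "vent" already present; 1 new (a)
Total nodes = 8 + 9 + 10 + 7 + 3 + 7 + 1 = 45

45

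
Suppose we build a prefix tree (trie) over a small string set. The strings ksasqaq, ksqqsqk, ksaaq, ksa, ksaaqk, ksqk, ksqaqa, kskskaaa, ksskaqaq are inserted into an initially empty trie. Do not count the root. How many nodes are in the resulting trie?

31

Trace insertions, counting only characters that open a new branch:
  "ksasqaq" → 7 new (k, s, a, s, q, a, q)
  "ksqqsqk" → prefix "ks" already present; 5 new (q, q, s, q, k)
  "ksaaq" → prefix "ksa" already present; 2 new (a, q)
  "ksa" → prefix "ksa" already present; 0 new (none)
  "ksaaqk" → prefix "ksaaq" already present; 1 new (k)
  "ksqk" → prefix "ksq" already present; 1 new (k)
  "ksqaqa" → prefix "ksq" already present; 3 new (a, q, a)
  "kskskaaa" → prefix "ks" already present; 6 new (k, s, k, a, a, a)
  "ksskaqaq" → prefix "ks" already present; 6 new (s, k, a, q, a, q)
Total nodes = 7 + 5 + 2 + 0 + 1 + 1 + 3 + 6 + 6 = 31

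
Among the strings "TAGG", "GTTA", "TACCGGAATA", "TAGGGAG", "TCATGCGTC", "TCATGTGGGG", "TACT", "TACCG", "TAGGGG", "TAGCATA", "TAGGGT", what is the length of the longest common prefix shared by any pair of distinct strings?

Equivalently: take the maximum, over all pairs, of their longest common prefix length.
"TACCG" and "TACCGGAATA" agree on "TACCG" (5 characters) before diverging; nothing deeper is shared.
Longest shared-prefix length: 5

5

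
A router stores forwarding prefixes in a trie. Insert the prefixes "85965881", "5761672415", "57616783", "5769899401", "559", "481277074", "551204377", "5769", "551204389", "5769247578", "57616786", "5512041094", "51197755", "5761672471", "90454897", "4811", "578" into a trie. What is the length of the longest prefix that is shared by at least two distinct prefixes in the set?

Look for the deepest trie node that still has at least two words in its subtree.
"5761672415" and "5761672471" agree on "57616724" (8 characters) before diverging; nothing deeper is shared.
Longest shared-prefix length: 8

8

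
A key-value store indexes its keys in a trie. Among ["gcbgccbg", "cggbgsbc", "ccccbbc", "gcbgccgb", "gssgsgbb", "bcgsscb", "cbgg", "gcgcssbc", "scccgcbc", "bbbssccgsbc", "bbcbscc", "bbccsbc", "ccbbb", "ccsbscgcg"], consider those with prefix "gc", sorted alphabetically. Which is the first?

DFS of the "gc" subtree visits, in order: "gcbgccbg", "gcbgccgb", "gcgcssbc"
The 1st is gcbgccbg.

gcbgccbg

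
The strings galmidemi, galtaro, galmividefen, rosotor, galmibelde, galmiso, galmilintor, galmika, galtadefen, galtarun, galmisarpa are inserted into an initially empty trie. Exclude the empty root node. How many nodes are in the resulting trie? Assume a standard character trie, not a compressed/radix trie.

53

Count nodes per top-level branch (shared prefixes stored once):
  'g'-branch (galmibelde, galmidemi, galmika, galmilintor, galmisarpa, galmiso, galmividefen, galtadefen, galtaro, galtarun): 46 nodes
  'r'-branch (rosotor): 7 nodes
Sum: 53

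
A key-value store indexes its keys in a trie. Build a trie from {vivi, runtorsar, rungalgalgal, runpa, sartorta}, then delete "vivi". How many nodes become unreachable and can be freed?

4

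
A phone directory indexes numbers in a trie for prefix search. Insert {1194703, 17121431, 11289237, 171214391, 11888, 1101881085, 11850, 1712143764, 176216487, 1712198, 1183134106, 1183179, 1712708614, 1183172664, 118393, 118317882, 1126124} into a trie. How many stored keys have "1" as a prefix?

Filter for entries beginning with "1":
Words under "1": 1101881085, 1126124, 11289237, 1183134106, 1183172664, 118317882, 1183179, 118393, 11850, 11888, 1194703, 17121431, 1712143764, 171214391, 1712198, 1712708614, 176216487
Count: 17

17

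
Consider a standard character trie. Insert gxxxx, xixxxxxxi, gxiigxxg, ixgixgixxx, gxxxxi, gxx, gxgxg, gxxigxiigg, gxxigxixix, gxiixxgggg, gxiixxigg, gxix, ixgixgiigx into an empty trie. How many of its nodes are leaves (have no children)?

11

A leaf is a node with no children — equivalently, the end of a word that is not a proper prefix of any other stored word.
Those words: "gxgxg", "gxiigxxg", "gxiixxgggg", "gxiixxigg", "gxix", "gxxigxiigg", "gxxigxixix", "gxxxxi", "ixgixgiigx", "ixgixgixxx", "xixxxxxxi"
Leaf count: 11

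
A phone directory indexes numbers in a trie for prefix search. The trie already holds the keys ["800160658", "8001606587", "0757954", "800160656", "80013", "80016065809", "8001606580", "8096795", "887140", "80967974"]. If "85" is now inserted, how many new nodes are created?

1

The longest prefix of "85" already in the trie is "8" (length 1).
Each of the 1 remaining characters creates one node.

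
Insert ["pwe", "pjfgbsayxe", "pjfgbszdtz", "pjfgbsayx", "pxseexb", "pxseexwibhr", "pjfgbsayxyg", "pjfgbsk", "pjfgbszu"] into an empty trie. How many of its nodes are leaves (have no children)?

Leaves are exactly the stored words that no other stored word extends.
Those words: "pjfgbsayxe", "pjfgbsayxyg", "pjfgbsk", "pjfgbszdtz", "pjfgbszu", "pwe", "pxseexb", "pxseexwibhr"
Leaf count: 8

8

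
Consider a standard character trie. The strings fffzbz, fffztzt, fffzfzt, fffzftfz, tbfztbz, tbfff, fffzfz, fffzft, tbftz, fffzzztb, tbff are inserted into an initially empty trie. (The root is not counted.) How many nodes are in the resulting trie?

Insert word by word; a character creates a node only if that edge doesn't already exist:
  "fffzbz" → 6 new (f, f, f, z, b, z)
  "fffztzt" → prefix "fffz" already present; 3 new (t, z, t)
  "fffzfzt" → prefix "fffz" already present; 3 new (f, z, t)
  "fffzftfz" → prefix "fffzf" already present; 3 new (t, f, z)
  "tbfztbz" → 7 new (t, b, f, z, t, b, z)
  "tbfff" → prefix "tbf" already present; 2 new (f, f)
  "fffzfz" → prefix "fffzfz" already present; 0 new (none)
  "fffzft" → prefix "fffzft" already present; 0 new (none)
  "tbftz" → prefix "tbf" already present; 2 new (t, z)
  "fffzzztb" → prefix "fffz" already present; 4 new (z, z, t, b)
  "tbff" → prefix "tbff" already present; 0 new (none)
Total nodes = 6 + 3 + 3 + 3 + 7 + 2 + 0 + 0 + 2 + 4 + 0 = 30

30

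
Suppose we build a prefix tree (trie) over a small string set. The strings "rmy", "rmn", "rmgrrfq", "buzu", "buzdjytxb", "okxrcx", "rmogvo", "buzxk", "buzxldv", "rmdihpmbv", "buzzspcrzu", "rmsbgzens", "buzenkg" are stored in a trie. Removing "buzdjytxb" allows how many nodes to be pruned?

6

A node on "buzdjytxb"'s path can go only if nothing else ends at it or branches off below it.
The suffix "djytxb" (6 nodes) is used only by "buzdjytxb"; the node for "buz" still has the child "u", so pruning stops there.
Nodes removed: 6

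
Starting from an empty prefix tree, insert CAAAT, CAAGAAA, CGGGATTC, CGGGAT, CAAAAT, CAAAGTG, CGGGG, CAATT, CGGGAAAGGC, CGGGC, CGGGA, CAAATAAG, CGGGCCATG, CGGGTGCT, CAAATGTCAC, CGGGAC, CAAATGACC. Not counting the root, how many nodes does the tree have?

50

Trace insertions, counting only characters that open a new branch:
  "CAAAT" → 5 new (C, A, A, A, T)
  "CAAGAAA" → prefix "CAA" already present; 4 new (G, A, A, A)
  "CGGGATTC" → prefix "C" already present; 7 new (G, G, G, A, T, T, C)
  "CGGGAT" → prefix "CGGGAT" already present; 0 new (none)
  "CAAAAT" → prefix "CAAA" already present; 2 new (A, T)
  "CAAAGTG" → prefix "CAAA" already present; 3 new (G, T, G)
  "CGGGG" → prefix "CGGG" already present; 1 new (G)
  "CAATT" → prefix "CAA" already present; 2 new (T, T)
  "CGGGAAAGGC" → prefix "CGGGA" already present; 5 new (A, A, G, G, C)
  "CGGGC" → prefix "CGGG" already present; 1 new (C)
  "CGGGA" → prefix "CGGGA" already present; 0 new (none)
  "CAAATAAG" → prefix "CAAAT" already present; 3 new (A, A, G)
  "CGGGCCATG" → prefix "CGGGC" already present; 4 new (C, A, T, G)
  "CGGGTGCT" → prefix "CGGG" already present; 4 new (T, G, C, T)
  "CAAATGTCAC" → prefix "CAAAT" already present; 5 new (G, T, C, A, C)
  "CGGGAC" → prefix "CGGGA" already present; 1 new (C)
  "CAAATGACC" → prefix "CAAATG" already present; 3 new (A, C, C)
Total nodes = 5 + 4 + 7 + 0 + 2 + 3 + 1 + 2 + 5 + 1 + 0 + 3 + 4 + 4 + 5 + 1 + 3 = 50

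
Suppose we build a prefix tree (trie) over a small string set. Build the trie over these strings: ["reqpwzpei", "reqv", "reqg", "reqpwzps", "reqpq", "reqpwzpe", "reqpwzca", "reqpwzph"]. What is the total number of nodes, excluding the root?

16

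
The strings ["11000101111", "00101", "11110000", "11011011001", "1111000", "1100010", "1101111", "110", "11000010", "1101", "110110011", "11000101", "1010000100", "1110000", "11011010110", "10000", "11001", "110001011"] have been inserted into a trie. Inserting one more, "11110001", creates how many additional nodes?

The longest prefix of "11110001" already in the trie is "1111000" (length 7).
Each of the 1 remaining characters creates one node.

1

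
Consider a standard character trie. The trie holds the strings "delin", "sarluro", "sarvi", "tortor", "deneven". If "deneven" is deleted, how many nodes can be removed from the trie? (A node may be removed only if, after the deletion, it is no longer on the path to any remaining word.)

5

Walk "deneven" from the leaf back toward the root, removing each node that no remaining word uses.
The suffix "neven" (5 nodes) is used only by "deneven"; the node for "de" still has the child "l", so pruning stops there.
Nodes removed: 5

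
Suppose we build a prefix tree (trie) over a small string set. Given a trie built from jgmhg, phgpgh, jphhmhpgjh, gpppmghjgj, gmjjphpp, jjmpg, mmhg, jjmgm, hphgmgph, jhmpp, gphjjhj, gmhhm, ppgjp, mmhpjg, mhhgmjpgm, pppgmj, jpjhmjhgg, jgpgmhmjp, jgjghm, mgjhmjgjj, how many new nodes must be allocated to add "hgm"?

2

"h" is already a path in the trie; the remaining "gm" must be added.
New nodes needed: |"hgm"| − 1 = 3 − 1 = 2.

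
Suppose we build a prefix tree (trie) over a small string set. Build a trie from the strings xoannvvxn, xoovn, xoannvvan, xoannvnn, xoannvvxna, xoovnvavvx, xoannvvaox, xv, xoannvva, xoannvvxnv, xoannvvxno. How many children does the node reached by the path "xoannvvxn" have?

3

The children of the "xoannvvxn" node are the distinct next characters among strings starting with "xoannvvxn".
Distinct next characters after "xoannvvxn": a, o, v.
That node has 3 child edges.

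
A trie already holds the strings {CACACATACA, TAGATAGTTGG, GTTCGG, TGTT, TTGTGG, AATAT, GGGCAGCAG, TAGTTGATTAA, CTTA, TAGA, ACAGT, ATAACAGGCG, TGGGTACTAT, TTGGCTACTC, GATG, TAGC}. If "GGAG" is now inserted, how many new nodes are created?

The longest prefix of "GGAG" already in the trie is "GG" (length 2).
So 4 − 2 = 2 new nodes.

2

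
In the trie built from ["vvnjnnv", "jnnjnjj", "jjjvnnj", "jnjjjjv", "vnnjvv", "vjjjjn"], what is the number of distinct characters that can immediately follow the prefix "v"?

The children of the "v" node are the distinct next characters among strings starting with "v".
Distinct next characters after "v": j, n, v.
That node has 3 child edges.

3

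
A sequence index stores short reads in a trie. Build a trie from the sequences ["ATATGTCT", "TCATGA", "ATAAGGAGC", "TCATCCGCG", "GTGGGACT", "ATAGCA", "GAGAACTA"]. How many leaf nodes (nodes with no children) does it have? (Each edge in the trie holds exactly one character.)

Leaves are exactly the stored words that no other stored word extends.
Those words: "ATAAGGAGC", "ATAGCA", "ATATGTCT", "GAGAACTA", "GTGGGACT", "TCATCCGCG", "TCATGA"
Leaf count: 7

7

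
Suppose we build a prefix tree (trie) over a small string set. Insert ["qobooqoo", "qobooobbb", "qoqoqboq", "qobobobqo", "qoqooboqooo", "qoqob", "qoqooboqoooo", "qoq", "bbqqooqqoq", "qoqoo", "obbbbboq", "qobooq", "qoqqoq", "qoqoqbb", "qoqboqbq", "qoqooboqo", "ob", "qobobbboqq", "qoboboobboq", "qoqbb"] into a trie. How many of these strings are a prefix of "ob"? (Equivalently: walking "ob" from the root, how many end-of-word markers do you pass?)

Walk "ob" from the root; an end-of-word marker is hit whenever a stored word is a prefix of "ob".
Prefixes of the query that are stored words: "ob"
Count: 1

1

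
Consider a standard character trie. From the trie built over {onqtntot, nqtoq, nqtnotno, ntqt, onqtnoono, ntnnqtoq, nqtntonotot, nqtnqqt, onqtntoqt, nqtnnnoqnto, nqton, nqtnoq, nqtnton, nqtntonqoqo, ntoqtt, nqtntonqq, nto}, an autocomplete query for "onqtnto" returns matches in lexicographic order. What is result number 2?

Filter for "onqtnto…" and sort: "onqtntoqt", "onqtntot"
The 2nd is onqtntot.

onqtntot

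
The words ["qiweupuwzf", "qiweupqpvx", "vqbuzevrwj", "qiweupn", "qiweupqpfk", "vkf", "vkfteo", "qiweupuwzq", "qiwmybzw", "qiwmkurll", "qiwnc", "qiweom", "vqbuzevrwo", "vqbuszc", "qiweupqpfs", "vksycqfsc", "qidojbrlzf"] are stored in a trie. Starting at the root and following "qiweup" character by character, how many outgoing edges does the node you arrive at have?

Follow the path "qiweup" to its node, then look at its outgoing edges.
Characters that immediately follow "qiweup" among the stored strings: {n, q, u}.
That node has 3 child edges.

3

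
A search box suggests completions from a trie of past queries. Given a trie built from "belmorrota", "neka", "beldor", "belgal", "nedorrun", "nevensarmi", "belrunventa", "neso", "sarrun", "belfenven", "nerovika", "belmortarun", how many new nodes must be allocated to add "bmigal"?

5

"b" is already a path in the trie; the remaining "migal" must be added.
Each of the 5 remaining characters creates one node.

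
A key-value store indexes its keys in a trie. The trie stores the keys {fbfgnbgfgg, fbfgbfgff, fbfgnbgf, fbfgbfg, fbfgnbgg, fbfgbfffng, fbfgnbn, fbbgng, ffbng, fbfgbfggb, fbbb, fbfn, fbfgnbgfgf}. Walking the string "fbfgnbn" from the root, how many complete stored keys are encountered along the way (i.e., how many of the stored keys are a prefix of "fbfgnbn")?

1

Check each prefix of "fbfgnbn" against the stored set — each match is an end-marker on the path.
Prefixes of the query that are stored words: "fbfgnbn"
Count: 1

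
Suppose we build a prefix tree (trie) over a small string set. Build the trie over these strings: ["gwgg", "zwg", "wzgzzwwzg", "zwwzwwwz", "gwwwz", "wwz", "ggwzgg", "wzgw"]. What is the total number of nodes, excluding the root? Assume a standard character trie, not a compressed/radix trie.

Insert word by word; a character creates a node only if that edge doesn't already exist:
  "gwgg" → 4 new (g, w, g, g)
  "zwg" → 3 new (z, w, g)
  "wzgzzwwzg" → 9 new (w, z, g, z, z, w, w, z, g)
  "zwwzwwwz" → prefix "zw" already present; 6 new (w, z, w, w, w, z)
  "gwwwz" → prefix "gw" already present; 3 new (w, w, z)
  "wwz" → prefix "w" already present; 2 new (w, z)
  "ggwzgg" → prefix "g" already present; 5 new (g, w, z, g, g)
  "wzgw" → prefix "wzg" already present; 1 new (w)
Total nodes = 4 + 3 + 9 + 6 + 3 + 2 + 5 + 1 = 33

33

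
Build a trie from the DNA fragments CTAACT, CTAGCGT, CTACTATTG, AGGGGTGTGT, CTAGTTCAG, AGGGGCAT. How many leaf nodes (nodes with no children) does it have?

6

A leaf is a node with no children — equivalently, the end of a word that is not a proper prefix of any other stored word.
Those words: "AGGGGCAT", "AGGGGTGTGT", "CTAACT", "CTACTATTG", "CTAGCGT", "CTAGTTCAG"
Leaf count: 6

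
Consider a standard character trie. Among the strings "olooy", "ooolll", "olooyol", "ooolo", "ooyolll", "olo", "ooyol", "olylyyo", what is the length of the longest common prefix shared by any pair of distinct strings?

Look for the deepest trie node that still has at least two words in its subtree.
"olooy" and "olooyol" agree on "olooy" (5 characters) before diverging; nothing deeper is shared.
Longest shared-prefix length: 5

5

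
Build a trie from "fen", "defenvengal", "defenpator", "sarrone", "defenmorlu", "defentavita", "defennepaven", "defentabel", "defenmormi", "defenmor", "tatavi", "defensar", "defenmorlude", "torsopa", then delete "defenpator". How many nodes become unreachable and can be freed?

After clearing the end-marker at "defenpator", prune upward until reaching a node still needed by another word.
The suffix "pator" (5 nodes) is used only by "defenpator"; the node for "defen" still has the child "v", so pruning stops there.
Nodes removed: 5

5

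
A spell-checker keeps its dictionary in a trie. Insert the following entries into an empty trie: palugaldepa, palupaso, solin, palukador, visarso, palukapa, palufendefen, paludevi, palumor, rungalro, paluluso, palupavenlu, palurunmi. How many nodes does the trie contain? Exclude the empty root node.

Insert word by word; a character creates a node only if that edge doesn't already exist:
  "palugaldepa" → 11 new (p, a, l, u, g, a, l, d, e, p, a)
  "palupaso" → prefix "palu" already present; 4 new (p, a, s, o)
  "solin" → 5 new (s, o, l, i, n)
  "palukador" → prefix "palu" already present; 5 new (k, a, d, o, r)
  "visarso" → 7 new (v, i, s, a, r, s, o)
  "palukapa" → prefix "paluka" already present; 2 new (p, a)
  "palufendefen" → prefix "palu" already present; 8 new (f, e, n, d, e, f, e, n)
  "paludevi" → prefix "palu" already present; 4 new (d, e, v, i)
  "palumor" → prefix "palu" already present; 3 new (m, o, r)
  "rungalro" → 8 new (r, u, n, g, a, l, r, o)
  "paluluso" → prefix "palu" already present; 4 new (l, u, s, o)
  "palupavenlu" → prefix "palupa" already present; 5 new (v, e, n, l, u)
  "palurunmi" → prefix "palu" already present; 5 new (r, u, n, m, i)
Total nodes = 11 + 4 + 5 + 5 + 7 + 2 + 8 + 4 + 3 + 8 + 4 + 5 + 5 = 71

71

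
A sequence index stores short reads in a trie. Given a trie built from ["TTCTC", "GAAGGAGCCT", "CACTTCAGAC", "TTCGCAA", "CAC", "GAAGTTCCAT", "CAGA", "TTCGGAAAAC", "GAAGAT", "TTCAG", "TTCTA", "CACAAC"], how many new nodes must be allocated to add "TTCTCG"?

1

"TTCTC" is already a path in the trie; the remaining "G" must be added.
New nodes needed: |"TTCTCG"| − 5 = 6 − 5 = 1.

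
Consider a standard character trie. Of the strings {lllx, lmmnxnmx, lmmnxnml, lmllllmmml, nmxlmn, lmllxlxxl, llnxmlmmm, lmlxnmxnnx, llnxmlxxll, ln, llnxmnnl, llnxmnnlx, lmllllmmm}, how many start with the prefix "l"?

12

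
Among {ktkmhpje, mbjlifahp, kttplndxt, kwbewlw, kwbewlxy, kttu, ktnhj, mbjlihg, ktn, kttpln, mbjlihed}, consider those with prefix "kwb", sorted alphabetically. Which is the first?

kwbewlw

DFS of the "kwb" subtree visits, in order: "kwbewlw", "kwbewlxy"
The 1st is kwbewlw.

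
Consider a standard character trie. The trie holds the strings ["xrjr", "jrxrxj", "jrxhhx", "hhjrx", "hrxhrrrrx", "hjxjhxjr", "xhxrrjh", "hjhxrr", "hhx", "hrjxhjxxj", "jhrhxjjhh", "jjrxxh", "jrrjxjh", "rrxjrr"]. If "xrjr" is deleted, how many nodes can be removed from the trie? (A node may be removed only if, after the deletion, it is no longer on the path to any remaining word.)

A node on "xrjr"'s path can go only if nothing else ends at it or branches off below it.
The suffix "rjr" (3 nodes) is used only by "xrjr"; the node for "x" still has the child "h", so pruning stops there.
Nodes removed: 3

3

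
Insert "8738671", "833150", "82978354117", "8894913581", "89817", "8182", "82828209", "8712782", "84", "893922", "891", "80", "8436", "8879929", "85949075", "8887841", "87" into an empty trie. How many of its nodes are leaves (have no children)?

15

Leaves are exactly the stored words that no other stored word extends.
Those words: "80", "8182", "82828209", "82978354117", "833150", "8436", "85949075", "8712782", "8738671", "8879929", "8887841", "8894913581", "891", "893922", "89817"
Leaf count: 15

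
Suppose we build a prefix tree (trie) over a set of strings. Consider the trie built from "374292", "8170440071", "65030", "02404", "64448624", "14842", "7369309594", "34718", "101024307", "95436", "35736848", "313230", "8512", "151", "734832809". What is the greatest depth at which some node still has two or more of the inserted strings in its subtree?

Look for the deepest trie node that still has at least two words in its subtree.
e.g. "734832809" and "7369309594" share the prefix "73" of length 2; no pair shares a longer one.
Longest shared-prefix length: 2

2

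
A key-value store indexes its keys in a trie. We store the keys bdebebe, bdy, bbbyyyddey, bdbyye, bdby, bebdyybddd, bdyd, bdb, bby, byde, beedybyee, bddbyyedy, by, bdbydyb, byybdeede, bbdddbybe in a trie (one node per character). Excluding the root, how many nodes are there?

Insert word by word; a character creates a node only if that edge doesn't already exist:
  "bdebebe" → 7 new (b, d, e, b, e, b, e)
  "bdy" → prefix "bd" already present; 1 new (y)
  "bbbyyyddey" → prefix "b" already present; 9 new (b, b, y, y, y, d, d, e, y)
  "bdbyye" → prefix "bd" already present; 4 new (b, y, y, e)
  "bdby" → prefix "bdby" already present; 0 new (none)
  "bebdyybddd" → prefix "b" already present; 9 new (e, b, d, y, y, b, d, d, d)
  "bdyd" → prefix "bdy" already present; 1 new (d)
  "bdb" → prefix "bdb" already present; 0 new (none)
  "bby" → prefix "bb" already present; 1 new (y)
  "byde" → prefix "b" already present; 3 new (y, d, e)
  "beedybyee" → prefix "be" already present; 7 new (e, d, y, b, y, e, e)
  "bddbyyedy" → prefix "bd" already present; 7 new (d, b, y, y, e, d, y)
  "by" → prefix "by" already present; 0 new (none)
  "bdbydyb" → prefix "bdby" already present; 3 new (d, y, b)
  "byybdeede" → prefix "by" already present; 7 new (y, b, d, e, e, d, e)
  "bbdddbybe" → prefix "bb" already present; 7 new (d, d, d, b, y, b, e)
Total nodes = 7 + 1 + 9 + 4 + 0 + 9 + 1 + 0 + 1 + 3 + 7 + 7 + 0 + 3 + 7 + 7 = 66

66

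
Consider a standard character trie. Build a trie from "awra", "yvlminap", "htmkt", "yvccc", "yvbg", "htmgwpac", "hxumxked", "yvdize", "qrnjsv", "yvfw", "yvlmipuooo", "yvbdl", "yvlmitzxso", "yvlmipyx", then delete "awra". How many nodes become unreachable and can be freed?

4

Walk "awra" from the leaf back toward the root, removing each node that no remaining word uses.
No other word shares any prefix with "awra", so all 4 of its nodes go.
Nodes removed: 4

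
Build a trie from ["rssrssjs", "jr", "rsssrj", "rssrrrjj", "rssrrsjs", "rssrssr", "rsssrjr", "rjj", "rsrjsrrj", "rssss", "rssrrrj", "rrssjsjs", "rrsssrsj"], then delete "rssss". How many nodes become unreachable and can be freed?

1

A node on "rssss"'s path can go only if nothing else ends at it or branches off below it.
The suffix "s" (1 node) is used only by "rssss"; the node for "rsss" still has the child "r", so pruning stops there.
Nodes removed: 1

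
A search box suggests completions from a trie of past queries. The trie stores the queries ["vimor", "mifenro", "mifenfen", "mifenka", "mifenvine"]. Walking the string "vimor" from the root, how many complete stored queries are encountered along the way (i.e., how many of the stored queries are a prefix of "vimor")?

1

Traverse "vimor" character by character; count nodes along the way that are marked as word ends.
Prefixes of the query that are stored words: "vimor"
Count: 1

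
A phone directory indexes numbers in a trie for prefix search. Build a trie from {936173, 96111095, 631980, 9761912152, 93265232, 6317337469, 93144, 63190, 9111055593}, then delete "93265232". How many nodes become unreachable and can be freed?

6

After clearing the end-marker at "93265232", prune upward until reaching a node still needed by another word.
The suffix "265232" (6 nodes) is used only by "93265232"; the node for "93" still has the child "6", so pruning stops there.
Nodes removed: 6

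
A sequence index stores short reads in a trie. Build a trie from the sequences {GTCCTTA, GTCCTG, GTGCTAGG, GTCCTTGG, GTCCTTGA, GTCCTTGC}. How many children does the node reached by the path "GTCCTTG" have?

3

Walk "GTCCTTG" from the root, arriving at one node.
Characters that immediately follow "GTCCTTG" among the stored strings: {A, C, G}.
That node has 3 child edges.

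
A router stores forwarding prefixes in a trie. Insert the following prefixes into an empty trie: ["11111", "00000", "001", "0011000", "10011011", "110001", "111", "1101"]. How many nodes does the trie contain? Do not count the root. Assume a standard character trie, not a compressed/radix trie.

For each word, the new-node count is its length minus the longest prefix already in the trie:
  "11111" → 5 new (1, 1, 1, 1, 1)
  "00000" → 5 new (0, 0, 0, 0, 0)
  "001" → prefix "00" already present; 1 new (1)
  "0011000" → prefix "001" already present; 4 new (1, 0, 0, 0)
  "10011011" → prefix "1" already present; 7 new (0, 0, 1, 1, 0, 1, 1)
  "110001" → prefix "11" already present; 4 new (0, 0, 0, 1)
  "111" → prefix "111" already present; 0 new (none)
  "1101" → prefix "110" already present; 1 new (1)
Total nodes = 5 + 5 + 1 + 4 + 7 + 4 + 0 + 1 = 27

27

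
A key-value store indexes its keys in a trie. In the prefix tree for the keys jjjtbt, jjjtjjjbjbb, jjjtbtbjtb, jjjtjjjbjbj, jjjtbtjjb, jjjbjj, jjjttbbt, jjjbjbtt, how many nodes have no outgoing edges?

7

Leaves are exactly the stored words that no other stored word extends.
Those words: "jjjbjbtt", "jjjbjj", "jjjtbtbjtb", "jjjtbtjjb", "jjjtjjjbjbb", "jjjtjjjbjbj", "jjjttbbt"
Leaf count: 7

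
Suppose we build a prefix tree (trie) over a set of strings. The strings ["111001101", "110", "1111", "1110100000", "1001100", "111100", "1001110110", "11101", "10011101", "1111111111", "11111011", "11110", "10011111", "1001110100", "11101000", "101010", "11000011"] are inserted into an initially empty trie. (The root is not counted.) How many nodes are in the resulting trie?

52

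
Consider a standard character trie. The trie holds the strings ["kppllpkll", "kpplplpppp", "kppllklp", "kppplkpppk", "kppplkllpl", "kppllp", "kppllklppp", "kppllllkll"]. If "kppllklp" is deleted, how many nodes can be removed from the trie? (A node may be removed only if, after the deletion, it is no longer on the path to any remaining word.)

Walk "kppllklp" from the leaf back toward the root, removing each node that no remaining word uses.
Every node on "kppllklp" is still needed (e.g. by "kppllklppp"), so nothing is freed.
Nodes removed: 0

0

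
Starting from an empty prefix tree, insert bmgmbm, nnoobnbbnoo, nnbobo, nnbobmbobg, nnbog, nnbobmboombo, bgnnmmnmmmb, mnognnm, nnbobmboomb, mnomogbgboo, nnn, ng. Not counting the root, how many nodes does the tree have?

58

Trace insertions, counting only characters that open a new branch:
  "bmgmbm" → 6 new (b, m, g, m, b, m)
  "nnoobnbbnoo" → 11 new (n, n, o, o, b, n, b, b, n, o, o)
  "nnbobo" → prefix "nn" already present; 4 new (b, o, b, o)
  "nnbobmbobg" → prefix "nnbob" already present; 5 new (m, b, o, b, g)
  "nnbog" → prefix "nnbo" already present; 1 new (g)
  "nnbobmboombo" → prefix "nnbobmbo" already present; 4 new (o, m, b, o)
  "bgnnmmnmmmb" → prefix "b" already present; 10 new (g, n, n, m, m, n, m, m, m, b)
  "mnognnm" → 7 new (m, n, o, g, n, n, m)
  "nnbobmboomb" → prefix "nnbobmboomb" already present; 0 new (none)
  "mnomogbgboo" → prefix "mno" already present; 8 new (m, o, g, b, g, b, o, o)
  "nnn" → prefix "nn" already present; 1 new (n)
  "ng" → prefix "n" already present; 1 new (g)
Total nodes = 6 + 11 + 4 + 5 + 1 + 4 + 10 + 7 + 0 + 8 + 1 + 1 = 58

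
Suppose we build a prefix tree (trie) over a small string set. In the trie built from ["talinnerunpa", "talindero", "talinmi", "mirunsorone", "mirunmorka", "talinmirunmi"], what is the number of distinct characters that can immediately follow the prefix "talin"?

The children of the "talin" node are the distinct next characters among strings starting with "talin".
Characters that immediately follow "talin" among the stored strings: {d, m, n}.
That node has 3 child edges.

3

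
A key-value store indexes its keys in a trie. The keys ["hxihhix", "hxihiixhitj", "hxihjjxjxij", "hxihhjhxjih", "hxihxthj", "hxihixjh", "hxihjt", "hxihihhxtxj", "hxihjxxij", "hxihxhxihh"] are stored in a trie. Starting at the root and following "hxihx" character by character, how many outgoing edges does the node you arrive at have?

2

The children of the "hxihx" node are the distinct next characters among strings starting with "hxihx".
Distinct next characters after "hxihx": h, t.
That node has 2 child edges.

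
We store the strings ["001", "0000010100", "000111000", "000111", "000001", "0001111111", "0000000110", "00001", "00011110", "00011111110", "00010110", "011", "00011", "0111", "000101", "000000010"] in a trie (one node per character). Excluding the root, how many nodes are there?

37

Count nodes per top-level branch (shared prefixes stored once):
  '0'-branch (000000010, 0000000110, 000001, 0000010100, 00001, 000101, 00010110, 00011, 000111, 000111000, 00011110, 0001111111, 00011111110, 001, 011, 0111): 37 nodes
Sum: 37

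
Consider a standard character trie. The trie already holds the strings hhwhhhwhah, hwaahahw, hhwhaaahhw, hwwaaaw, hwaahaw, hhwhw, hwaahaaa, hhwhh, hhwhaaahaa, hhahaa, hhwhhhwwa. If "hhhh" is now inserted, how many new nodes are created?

Walking "hhhh" from the root, the first 2 characters ("hh") follow existing edges; "h" is the first miss.
New nodes needed: |"hhhh"| − 2 = 4 − 2 = 2.

2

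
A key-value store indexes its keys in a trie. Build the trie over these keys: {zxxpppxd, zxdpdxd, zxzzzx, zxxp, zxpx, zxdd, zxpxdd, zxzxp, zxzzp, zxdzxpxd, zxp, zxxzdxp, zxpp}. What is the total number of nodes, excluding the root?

35

Trace insertions, counting only characters that open a new branch:
  "zxxpppxd" → 8 new (z, x, x, p, p, p, x, d)
  "zxdpdxd" → prefix "zx" already present; 5 new (d, p, d, x, d)
  "zxzzzx" → prefix "zx" already present; 4 new (z, z, z, x)
  "zxxp" → prefix "zxxp" already present; 0 new (none)
  "zxpx" → prefix "zx" already present; 2 new (p, x)
  "zxdd" → prefix "zxd" already present; 1 new (d)
  "zxpxdd" → prefix "zxpx" already present; 2 new (d, d)
  "zxzxp" → prefix "zxz" already present; 2 new (x, p)
  "zxzzp" → prefix "zxzz" already present; 1 new (p)
  "zxdzxpxd" → prefix "zxd" already present; 5 new (z, x, p, x, d)
  "zxp" → prefix "zxp" already present; 0 new (none)
  "zxxzdxp" → prefix "zxx" already present; 4 new (z, d, x, p)
  "zxpp" → prefix "zxp" already present; 1 new (p)
Total nodes = 8 + 5 + 4 + 0 + 2 + 1 + 2 + 2 + 1 + 5 + 0 + 4 + 1 = 35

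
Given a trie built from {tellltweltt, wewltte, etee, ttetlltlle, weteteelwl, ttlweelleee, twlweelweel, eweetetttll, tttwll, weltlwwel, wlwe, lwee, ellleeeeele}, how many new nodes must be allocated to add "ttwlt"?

"tt" is already a path in the trie; the remaining "wlt" must be added.
New nodes needed: |"ttwlt"| − 2 = 5 − 2 = 3.

3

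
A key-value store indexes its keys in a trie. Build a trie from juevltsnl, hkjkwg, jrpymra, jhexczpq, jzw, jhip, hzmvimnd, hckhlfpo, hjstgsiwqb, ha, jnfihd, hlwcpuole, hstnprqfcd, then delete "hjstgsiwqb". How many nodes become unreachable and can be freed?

Walk "hjstgsiwqb" from the leaf back toward the root, removing each node that no remaining word uses.
The suffix "jstgsiwqb" (9 nodes) is used only by "hjstgsiwqb"; the node for "h" still has the child "k", so pruning stops there.
Nodes removed: 9

9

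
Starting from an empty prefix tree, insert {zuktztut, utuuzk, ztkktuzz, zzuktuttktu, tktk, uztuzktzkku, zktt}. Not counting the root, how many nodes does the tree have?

Trace insertions, counting only characters that open a new branch:
  "zuktztut" → 8 new (z, u, k, t, z, t, u, t)
  "utuuzk" → 6 new (u, t, u, u, z, k)
  "ztkktuzz" → prefix "z" already present; 7 new (t, k, k, t, u, z, z)
  "zzuktuttktu" → prefix "z" already present; 10 new (z, u, k, t, u, t, t, k, t, u)
  "tktk" → 4 new (t, k, t, k)
  "uztuzktzkku" → prefix "u" already present; 10 new (z, t, u, z, k, t, z, k, k, u)
  "zktt" → prefix "z" already present; 3 new (k, t, t)
Total nodes = 8 + 6 + 7 + 10 + 4 + 10 + 3 = 48

48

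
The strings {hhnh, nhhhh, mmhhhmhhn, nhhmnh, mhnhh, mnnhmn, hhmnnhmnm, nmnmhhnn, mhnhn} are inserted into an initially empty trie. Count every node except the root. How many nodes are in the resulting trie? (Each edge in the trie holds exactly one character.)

45

For each word, the new-node count is its length minus the longest prefix already in the trie:
  "hhnh" → 4 new (h, h, n, h)
  "nhhhh" → 5 new (n, h, h, h, h)
  "mmhhhmhhn" → 9 new (m, m, h, h, h, m, h, h, n)
  "nhhmnh" → prefix "nhh" already present; 3 new (m, n, h)
  "mhnhh" → prefix "m" already present; 4 new (h, n, h, h)
  "mnnhmn" → prefix "m" already present; 5 new (n, n, h, m, n)
  "hhmnnhmnm" → prefix "hh" already present; 7 new (m, n, n, h, m, n, m)
  "nmnmhhnn" → prefix "n" already present; 7 new (m, n, m, h, h, n, n)
  "mhnhn" → prefix "mhnh" already present; 1 new (n)
Total nodes = 4 + 5 + 9 + 3 + 4 + 5 + 7 + 7 + 1 = 45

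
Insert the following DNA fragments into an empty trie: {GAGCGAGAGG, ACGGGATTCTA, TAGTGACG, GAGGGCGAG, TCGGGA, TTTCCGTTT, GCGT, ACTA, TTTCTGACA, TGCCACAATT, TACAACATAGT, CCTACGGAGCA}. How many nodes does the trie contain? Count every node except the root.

87

Insert word by word; a character creates a node only if that edge doesn't already exist:
  "GAGCGAGAGG" → 10 new (G, A, G, C, G, A, G, A, G, G)
  "ACGGGATTCTA" → 11 new (A, C, G, G, G, A, T, T, C, T, A)
  "TAGTGACG" → 8 new (T, A, G, T, G, A, C, G)
  "GAGGGCGAG" → prefix "GAG" already present; 6 new (G, G, C, G, A, G)
  "TCGGGA" → prefix "T" already present; 5 new (C, G, G, G, A)
  "TTTCCGTTT" → prefix "T" already present; 8 new (T, T, C, C, G, T, T, T)
  "GCGT" → prefix "G" already present; 3 new (C, G, T)
  "ACTA" → prefix "AC" already present; 2 new (T, A)
  "TTTCTGACA" → prefix "TTTC" already present; 5 new (T, G, A, C, A)
  "TGCCACAATT" → prefix "T" already present; 9 new (G, C, C, A, C, A, A, T, T)
  "TACAACATAGT" → prefix "TA" already present; 9 new (C, A, A, C, A, T, A, G, T)
  "CCTACGGAGCA" → 11 new (C, C, T, A, C, G, G, A, G, C, A)
Total nodes = 10 + 11 + 8 + 6 + 5 + 8 + 3 + 2 + 5 + 9 + 9 + 11 = 87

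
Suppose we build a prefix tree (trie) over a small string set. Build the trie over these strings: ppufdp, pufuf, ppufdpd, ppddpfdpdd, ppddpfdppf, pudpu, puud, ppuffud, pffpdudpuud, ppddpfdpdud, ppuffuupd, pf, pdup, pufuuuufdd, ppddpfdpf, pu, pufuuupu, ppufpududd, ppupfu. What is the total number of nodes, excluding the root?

65

Trace insertions, counting only characters that open a new branch:
  "ppufdp" → 6 new (p, p, u, f, d, p)
  "pufuf" → prefix "p" already present; 4 new (u, f, u, f)
  "ppufdpd" → prefix "ppufdp" already present; 1 new (d)
  "ppddpfdpdd" → prefix "pp" already present; 8 new (d, d, p, f, d, p, d, d)
  "ppddpfdppf" → prefix "ppddpfdp" already present; 2 new (p, f)
  "pudpu" → prefix "pu" already present; 3 new (d, p, u)
  "puud" → prefix "pu" already present; 2 new (u, d)
  "ppuffud" → prefix "ppuf" already present; 3 new (f, u, d)
  "pffpdudpuud" → prefix "p" already present; 10 new (f, f, p, d, u, d, p, u, u, d)
  "ppddpfdpdud" → prefix "ppddpfdpd" already present; 2 new (u, d)
  "ppuffuupd" → prefix "ppuffu" already present; 3 new (u, p, d)
  "pf" → prefix "pf" already present; 0 new (none)
  "pdup" → prefix "p" already present; 3 new (d, u, p)
  "pufuuuufdd" → prefix "pufu" already present; 6 new (u, u, u, f, d, d)
  "ppddpfdpf" → prefix "ppddpfdp" already present; 1 new (f)
  "pu" → prefix "pu" already present; 0 new (none)
  "pufuuupu" → prefix "pufuuu" already present; 2 new (p, u)
  "ppufpududd" → prefix "ppuf" already present; 6 new (p, u, d, u, d, d)
  "ppupfu" → prefix "ppu" already present; 3 new (p, f, u)
Total nodes = 6 + 4 + 1 + 8 + 2 + 3 + 2 + 3 + 10 + 2 + 3 + 0 + 3 + 6 + 1 + 0 + 2 + 6 + 3 = 65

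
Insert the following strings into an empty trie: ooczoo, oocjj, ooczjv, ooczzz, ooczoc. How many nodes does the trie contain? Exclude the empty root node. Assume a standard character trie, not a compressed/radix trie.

Count nodes per top-level branch (shared prefixes stored once):
  'o'-branch (oocjj, ooczjv, ooczoc, ooczoo, ooczzz): 13 nodes
Sum: 13

13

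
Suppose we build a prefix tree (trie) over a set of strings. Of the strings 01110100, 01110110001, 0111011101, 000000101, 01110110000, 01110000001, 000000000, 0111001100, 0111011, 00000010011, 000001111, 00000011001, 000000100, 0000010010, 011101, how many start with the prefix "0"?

Filter for entries beginning with "0":
Words under "0": 000000000, 000000100, 00000010011, 000000101, 00000011001, 0000010010, 000001111, 01110000001, 0111001100, 011101, 01110100, 0111011, 01110110000, 01110110001, 0111011101
Count: 15

15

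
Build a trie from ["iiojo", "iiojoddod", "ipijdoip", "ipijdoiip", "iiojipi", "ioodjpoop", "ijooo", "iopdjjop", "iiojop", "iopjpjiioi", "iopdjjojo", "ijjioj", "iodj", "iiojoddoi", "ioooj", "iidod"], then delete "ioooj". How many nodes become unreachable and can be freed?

2

A node on "ioooj"'s path can go only if nothing else ends at it or branches off below it.
The suffix "oj" (2 nodes) is used only by "ioooj"; the node for "ioo" still has the child "d", so pruning stops there.
Nodes removed: 2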